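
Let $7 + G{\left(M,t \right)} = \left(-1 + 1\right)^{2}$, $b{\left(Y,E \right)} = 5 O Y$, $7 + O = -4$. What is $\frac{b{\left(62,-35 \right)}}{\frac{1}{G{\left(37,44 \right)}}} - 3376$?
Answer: $20494$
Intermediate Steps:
$O = -11$ ($O = -7 - 4 = -11$)
$b{\left(Y,E \right)} = - 55 Y$ ($b{\left(Y,E \right)} = 5 \left(-11\right) Y = - 55 Y$)
$G{\left(M,t \right)} = -7$ ($G{\left(M,t \right)} = -7 + \left(-1 + 1\right)^{2} = -7 + 0^{2} = -7 + 0 = -7$)
$\frac{b{\left(62,-35 \right)}}{\frac{1}{G{\left(37,44 \right)}}} - 3376 = \frac{\left(-55\right) 62}{\frac{1}{-7}} - 3376 = - \frac{3410}{- \frac{1}{7}} - 3376 = \left(-3410\right) \left(-7\right) - 3376 = 23870 - 3376 = 20494$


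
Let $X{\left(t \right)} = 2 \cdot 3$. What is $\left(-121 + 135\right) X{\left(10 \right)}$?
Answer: $84$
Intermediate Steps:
$X{\left(t \right)} = 6$
$\left(-121 + 135\right) X{\left(10 \right)} = \left(-121 + 135\right) 6 = 14 \cdot 6 = 84$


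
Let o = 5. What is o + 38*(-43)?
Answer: -1629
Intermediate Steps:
o + 38*(-43) = 5 + 38*(-43) = 5 - 1634 = -1629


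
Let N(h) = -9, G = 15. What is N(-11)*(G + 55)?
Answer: -630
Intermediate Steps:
N(-11)*(G + 55) = -9*(15 + 55) = -9*70 = -630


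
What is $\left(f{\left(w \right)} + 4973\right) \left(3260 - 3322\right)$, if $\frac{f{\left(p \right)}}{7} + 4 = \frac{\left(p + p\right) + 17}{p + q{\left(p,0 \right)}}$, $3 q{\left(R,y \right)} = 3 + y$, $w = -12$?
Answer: $- \frac{3375528}{11} \approx -3.0687 \cdot 10^{5}$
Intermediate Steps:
$q{\left(R,y \right)} = 1 + \frac{y}{3}$ ($q{\left(R,y \right)} = \frac{3 + y}{3} = 1 + \frac{y}{3}$)
$f{\left(p \right)} = -28 + \frac{7 \left(17 + 2 p\right)}{1 + p}$ ($f{\left(p \right)} = -28 + 7 \frac{\left(p + p\right) + 17}{p + \left(1 + \frac{1}{3} \cdot 0\right)} = -28 + 7 \frac{2 p + 17}{p + \left(1 + 0\right)} = -28 + 7 \frac{17 + 2 p}{p + 1} = -28 + 7 \frac{17 + 2 p}{1 + p} = -28 + \frac{7 \left(17 + 2 p\right)}{1 + p}$)
$\left(f{\left(w \right)} + 4973\right) \left(3260 - 3322\right) = \left(\frac{7 \left(13 - -24\right)}{1 - 12} + 4973\right) \left(3260 - 3322\right) = \left(\frac{7 \left(13 + 24\right)}{-11} + 4973\right) \left(-62\right) = \left(7 \left(- \frac{1}{11}\right) 37 + 4973\right) \left(-62\right) = \left(- \frac{259}{11} + 4973\right) \left(-62\right) = \frac{54444}{11} \left(-62\right) = - \frac{3375528}{11}$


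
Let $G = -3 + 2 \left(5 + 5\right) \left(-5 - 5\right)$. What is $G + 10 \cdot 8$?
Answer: $-123$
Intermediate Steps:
$G = -203$ ($G = -3 + 2 \cdot 10 \left(-10\right) = -3 + 2 \left(-100\right) = -3 - 200 = -203$)
$G + 10 \cdot 8 = -203 + 10 \cdot 8 = -203 + 80 = -123$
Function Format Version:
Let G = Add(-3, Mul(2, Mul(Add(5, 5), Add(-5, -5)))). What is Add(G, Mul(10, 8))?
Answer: -123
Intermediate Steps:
G = -203 (G = Add(-3, Mul(2, Mul(10, -10))) = Add(-3, Mul(2, -100)) = Add(-3, -200) = -203)
Add(G, Mul(10, 8)) = Add(-203, Mul(10, 8)) = Add(-203, 80) = -123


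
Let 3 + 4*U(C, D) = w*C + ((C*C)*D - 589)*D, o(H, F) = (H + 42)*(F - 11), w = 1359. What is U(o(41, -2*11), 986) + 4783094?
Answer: 3646773428517/2 ≈ 1.8234e+12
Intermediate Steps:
o(H, F) = (-11 + F)*(42 + H) (o(H, F) = (42 + H)*(-11 + F) = (-11 + F)*(42 + H))
U(C, D) = -¾ + 1359*C/4 + D*(-589 + D*C²)/4 (U(C, D) = -¾ + (1359*C + ((C*C)*D - 589)*D)/4 = -¾ + (1359*C + (C²*D - 589)*D)/4 = -¾ + (1359*C + (D*C² - 589)*D)/4 = -¾ + (1359*C + (-589 + D*C²)*D)/4 = -¾ + (1359*C + D*(-589 + D*C²))/4 = -¾ + (1359*C/4 + D*(-589 + D*C²)/4) = -¾ + 1359*C/4 + D*(-589 + D*C²)/4)
U(o(41, -2*11), 986) + 4783094 = (-¾ - 589/4*986 + 1359*(-462 - 11*41 + 42*(-2*11) - 2*11*41)/4 + (¼)*(-462 - 11*41 + 42*(-2*11) - 2*11*41)²*986²) + 4783094 = (-¾ - 290377/2 + 1359*(-462 - 451 + 42*(-22) - 22*41)/4 + (¼)*(-462 - 451 + 42*(-22) - 22*41)²*972196) + 4783094 = (-¾ - 290377/2 + 1359*(-462 - 451 - 924 - 902)/4 + (¼)*(-462 - 451 - 924 - 902)²*972196) + 4783094 = (-¾ - 290377/2 + (1359/4)*(-2739) + (¼)*(-2739)²*972196) + 4783094 = (-¾ - 290377/2 - 3722301/4 + (¼)*7502121*972196) + 4783094 = (-¾ - 290377/2 - 3722301/4 + 1823383006929) + 4783094 = 3646763862329/2 + 4783094 = 3646773428517/2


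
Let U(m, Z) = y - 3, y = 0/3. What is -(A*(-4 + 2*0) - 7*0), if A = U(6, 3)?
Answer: -12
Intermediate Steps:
y = 0 (y = 0*(⅓) = 0)
U(m, Z) = -3 (U(m, Z) = 0 - 3 = -3)
A = -3
-(A*(-4 + 2*0) - 7*0) = -(-3*(-4 + 2*0) - 7*0) = -(-3*(-4 + 0) + 0) = -(-3*(-4) + 0) = -(12 + 0) = -1*12 = -12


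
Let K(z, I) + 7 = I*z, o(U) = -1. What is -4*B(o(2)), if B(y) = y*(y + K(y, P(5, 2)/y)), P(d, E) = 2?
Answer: -24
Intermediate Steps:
K(z, I) = -7 + I*z
B(y) = y*(-5 + y) (B(y) = y*(y + (-7 + (2/y)*y)) = y*(y + (-7 + 2)) = y*(y - 5) = y*(-5 + y))
-4*B(o(2)) = -(-4)*(-5 - 1) = -(-4)*(-6) = -4*6 = -24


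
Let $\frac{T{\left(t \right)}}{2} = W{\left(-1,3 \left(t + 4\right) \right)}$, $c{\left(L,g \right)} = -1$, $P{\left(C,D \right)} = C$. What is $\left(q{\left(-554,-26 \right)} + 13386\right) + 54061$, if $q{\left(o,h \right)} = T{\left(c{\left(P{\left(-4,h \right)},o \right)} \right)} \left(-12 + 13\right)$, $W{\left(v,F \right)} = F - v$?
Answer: $67467$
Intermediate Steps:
$T{\left(t \right)} = 26 + 6 t$ ($T{\left(t \right)} = 2 \left(3 \left(t + 4\right) - -1\right) = 2 \left(3 \left(4 + t\right) + 1\right) = 2 \left(\left(12 + 3 t\right) + 1\right) = 2 \left(13 + 3 t\right) = 26 + 6 t$)
$q{\left(o,h \right)} = 20$ ($q{\left(o,h \right)} = \left(26 + 6 \left(-1\right)\right) \left(-12 + 13\right) = \left(26 - 6\right) 1 = 20 \cdot 1 = 20$)
$\left(q{\left(-554,-26 \right)} + 13386\right) + 54061 = \left(20 + 13386\right) + 54061 = 13406 + 54061 = 67467$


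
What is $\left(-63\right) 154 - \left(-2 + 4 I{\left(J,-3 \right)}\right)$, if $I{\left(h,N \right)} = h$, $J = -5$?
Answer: $-9680$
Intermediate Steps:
$\left(-63\right) 154 - \left(-2 + 4 I{\left(J,-3 \right)}\right) = \left(-63\right) 154 + \left(2 - -20\right) = -9702 + \left(2 + 20\right) = -9702 + 22 = -9680$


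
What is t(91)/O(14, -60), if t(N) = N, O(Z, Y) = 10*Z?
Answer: 13/20 ≈ 0.65000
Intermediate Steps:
t(91)/O(14, -60) = 91/((10*14)) = 91/140 = 91*(1/140) = 13/20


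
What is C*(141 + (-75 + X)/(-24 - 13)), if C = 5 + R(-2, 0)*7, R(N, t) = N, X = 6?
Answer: -47574/37 ≈ -1285.8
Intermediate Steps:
C = -9 (C = 5 - 2*7 = 5 - 14 = -9)
C*(141 + (-75 + X)/(-24 - 13)) = -9*(141 + (-75 + 6)/(-24 - 13)) = -9*(141 - 69/(-37)) = -9*(141 - 69*(-1/37)) = -9*(141 + 69/37) = -9*5286/37 = -47574/37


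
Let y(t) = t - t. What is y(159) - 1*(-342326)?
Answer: 342326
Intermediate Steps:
y(t) = 0
y(159) - 1*(-342326) = 0 - 1*(-342326) = 0 + 342326 = 342326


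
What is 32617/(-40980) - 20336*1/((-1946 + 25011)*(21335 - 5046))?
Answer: -490209158345/615856922772 ≈ -0.79598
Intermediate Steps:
32617/(-40980) - 20336*1/((-1946 + 25011)*(21335 - 5046)) = 32617*(-1/40980) - 20336/(16289*23065) = -32617/40980 - 20336/375705785 = -490209158345/615856922772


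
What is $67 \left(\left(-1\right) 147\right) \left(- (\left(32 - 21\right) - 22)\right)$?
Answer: $-108339$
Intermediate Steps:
$67 \left(\left(-1\right) 147\right) \left(- (\left(32 - 21\right) - 22)\right) = 67 \left(-147\right) \left(- (11 - 22)\right) = - 9849 \left(\left(-1\right) \left(-11\right)\right) = \left(-9849\right) 11 = -108339$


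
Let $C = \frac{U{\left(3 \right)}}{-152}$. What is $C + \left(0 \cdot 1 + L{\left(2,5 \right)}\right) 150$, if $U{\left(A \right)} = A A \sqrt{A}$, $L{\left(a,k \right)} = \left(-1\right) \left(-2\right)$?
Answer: $300 - \frac{9 \sqrt{3}}{152} \approx 299.9$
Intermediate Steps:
$L{\left(a,k \right)} = 2$
$U{\left(A \right)} = A^{\frac{5}{2}}$ ($U{\left(A \right)} = A^{2} \sqrt{A} = A^{\frac{5}{2}}$)
$C = - \frac{9 \sqrt{3}}{152}$ ($C = \frac{3^{\frac{5}{2}}}{-152} = 9 \sqrt{3} \left(- \frac{1}{152}\right) = - \frac{9 \sqrt{3}}{152} \approx -0.10256$)
$C + \left(0 \cdot 1 + L{\left(2,5 \right)}\right) 150 = - \frac{9 \sqrt{3}}{152} + \left(0 \cdot 1 + 2\right) 150 = - \frac{9 \sqrt{3}}{152} + \left(0 + 2\right) 150 = - \frac{9 \sqrt{3}}{152} + 2 \cdot 150 = - \frac{9 \sqrt{3}}{152} + 300 = 300 - \frac{9 \sqrt{3}}{152}$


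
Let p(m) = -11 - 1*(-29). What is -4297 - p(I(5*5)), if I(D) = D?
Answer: -4315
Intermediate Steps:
p(m) = 18 (p(m) = -11 + 29 = 18)
-4297 - p(I(5*5)) = -4297 - 1*18 = -4297 - 18 = -4315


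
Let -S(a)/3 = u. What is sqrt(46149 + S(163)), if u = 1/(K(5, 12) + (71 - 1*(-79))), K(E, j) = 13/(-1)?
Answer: 3*sqrt(96241130)/137 ≈ 214.82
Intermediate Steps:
K(E, j) = -13 (K(E, j) = 13*(-1) = -13)
u = 1/137 (u = 1/(-13 + (71 - 1*(-79))) = 1/(-13 + (71 + 79)) = 1/(-13 + 150) = 1/137 ≈ 0.0072993)
S(a) = -3/137 (S(a) = -3*1/137 = -3/137)
sqrt(46149 + S(163)) = sqrt(46149 - 3/137) = sqrt(6322410/137) = 3*sqrt(96241130)/137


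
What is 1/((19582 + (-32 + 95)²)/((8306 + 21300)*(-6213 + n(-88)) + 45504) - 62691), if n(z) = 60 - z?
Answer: -179514886/11253967741777 ≈ -1.5951e-5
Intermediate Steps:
1/((19582 + (-32 + 95)²)/((8306 + 21300)*(-6213 + n(-88)) + 45504) - 62691) = 1/((19582 + (-32 + 95)²)/((8306 + 21300)*(-6213 + (60 - 1*(-88))) + 45504) - 62691) = 1/((19582 + 63²)/(29606*(-6213 + (60 + 88)) + 45504) - 62691) = 1/((19582 + 3969)/(29606*(-6213 + 148) + 45504) - 62691) = 1/(23551/(29606*(-6065) + 45504) - 62691) = 1/(23551/(-179560390 + 45504) - 62691) = 1/(23551/(-179514886) - 62691) = 1/(23551*(-1/179514886) - 62691) = 1/(-23551/179514886 - 62691) = 1/(-11253967741777/179514886) = -179514886/11253967741777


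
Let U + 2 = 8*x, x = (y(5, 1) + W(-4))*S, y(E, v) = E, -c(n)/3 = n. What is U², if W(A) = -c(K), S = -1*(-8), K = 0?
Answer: 101124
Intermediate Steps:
c(n) = -3*n
S = 8
W(A) = 0 (W(A) = -(-3)*0 = -1*0 = 0)
x = 40 (x = (5 + 0)*8 = 5*8 = 40)
U = 318 (U = -2 + 8*40 = -2 + 320 = 318)
U² = 318² = 101124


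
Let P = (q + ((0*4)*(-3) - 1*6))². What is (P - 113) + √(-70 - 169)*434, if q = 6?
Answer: -113 + 434*I*√239 ≈ -113.0 + 6709.5*I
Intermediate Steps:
P = 0 (P = (6 + ((0*4)*(-3) - 1*6))² = (6 + (0*(-3) - 6))² = (6 + (0 - 6))² = (6 - 6)² = 0² = 0)
(P - 113) + √(-70 - 169)*434 = (0 - 113) + √(-70 - 169)*434 = -113 + √(-239)*434 = -113 + (I*√239)*434 = -113 + 434*I*√239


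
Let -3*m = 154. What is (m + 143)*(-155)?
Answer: -42625/3 ≈ -14208.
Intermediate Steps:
m = -154/3 (m = -⅓*154 = -154/3 ≈ -51.333)
(m + 143)*(-155) = (-154/3 + 143)*(-155) = (275/3)*(-155) = -42625/3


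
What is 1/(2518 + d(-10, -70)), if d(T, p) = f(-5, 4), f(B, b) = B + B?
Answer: 1/2508 ≈ 0.00039872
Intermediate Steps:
f(B, b) = 2*B
d(T, p) = -10 (d(T, p) = 2*(-5) = -10)
1/(2518 + d(-10, -70)) = 1/(2518 - 10) = 1/2508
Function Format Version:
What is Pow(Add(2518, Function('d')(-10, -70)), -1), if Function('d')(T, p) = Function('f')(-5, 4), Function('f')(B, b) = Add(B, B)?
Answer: Rational(1, 2508) ≈ 0.00039872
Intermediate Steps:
Function('f')(B, b) = Mul(2, B)
Function('d')(T, p) = -10 (Function('d')(T, p) = Mul(2, -5) = -10)
Pow(Add(2518, Function('d')(-10, -70)), -1) = Pow(Add(2518, -10), -1) = Pow(2508, -1) = Rational(1, 2508)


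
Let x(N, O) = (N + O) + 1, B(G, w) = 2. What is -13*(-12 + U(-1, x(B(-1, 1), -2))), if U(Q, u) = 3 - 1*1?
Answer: 130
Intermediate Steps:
x(N, O) = 1 + N + O
U(Q, u) = 2 (U(Q, u) = 3 - 1 = 2)
-13*(-12 + U(-1, x(B(-1, 1), -2))) = -13*(-12 + 2) = -13*(-10) = 130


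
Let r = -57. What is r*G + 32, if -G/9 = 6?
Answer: 3110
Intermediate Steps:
G = -54 (G = -9*6 = -54)
r*G + 32 = -57*(-54) + 32 = 3078 + 32 = 3110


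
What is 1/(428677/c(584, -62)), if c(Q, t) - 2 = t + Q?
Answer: 524/428677 ≈ 0.0012224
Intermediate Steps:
c(Q, t) = 2 + Q + t (c(Q, t) = 2 + (t + Q) = 2 + (Q + t) = 2 + Q + t)
1/(428677/c(584, -62)) = 1/(428677/(2 + 584 - 62)) = 1/(428677/524) = 524/428677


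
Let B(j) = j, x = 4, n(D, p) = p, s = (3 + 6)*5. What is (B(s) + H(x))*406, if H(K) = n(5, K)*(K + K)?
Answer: 31262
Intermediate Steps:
s = 45 (s = 9*5 = 45)
H(K) = 2*K**2 (H(K) = K*(K + K) = K*(2*K) = 2*K**2)
(B(s) + H(x))*406 = (45 + 2*4**2)*406 = (45 + 2*16)*406 = (45 + 32)*406 = 77*406 = 31262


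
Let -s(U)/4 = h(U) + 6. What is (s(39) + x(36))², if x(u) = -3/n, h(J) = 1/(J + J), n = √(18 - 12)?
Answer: 1764251/3042 + 938*√6/39 ≈ 638.88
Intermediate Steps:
n = √6 ≈ 2.4495
h(J) = 1/(2*J)
x(u) = -√6/2 (x(u) = -3*√6/6 = -√6/2)
s(U) = -24 - 2/U (s(U) = -4*(1/(2*U) + 6) = -4*(6 + 1/(2*U)) = -24 - 2/U)
(s(39) + x(36))² = ((-24 - 2/39) - √6/2)² = (-938/39 - √6/2)²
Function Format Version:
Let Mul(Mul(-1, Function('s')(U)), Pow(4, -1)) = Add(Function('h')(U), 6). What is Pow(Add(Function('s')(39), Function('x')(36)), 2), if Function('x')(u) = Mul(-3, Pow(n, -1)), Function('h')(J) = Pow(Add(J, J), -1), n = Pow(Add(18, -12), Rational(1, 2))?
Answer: Add(Rational(1764251, 3042), Mul(Rational(938, 39), Pow(6, Rational(1, 2)))) ≈ 638.88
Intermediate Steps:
n = Pow(6, Rational(1, 2)) ≈ 2.4495
Function('h')(J) = Mul(Rational(1, 2), Pow(J, -1)) (Function('h')(J) = Pow(Mul(2, J), -1) = Mul(Rational(1, 2), Pow(J, -1)))
Function('x')(u) = Mul(Rational(-1, 2), Pow(6, Rational(1, 2))) (Function('x')(u) = Mul(-3, Pow(Pow(6, Rational(1, 2)), -1)) = Mul(-3, Mul(Rational(1, 6), Pow(6, Rational(1, 2)))) = Mul(Rational(-1, 2), Pow(6, Rational(1, 2))))
Function('s')(U) = Add(-24, Mul(-2, Pow(U, -1))) (Function('s')(U) = Mul(-4, Add(Mul(Rational(1, 2), Pow(U, -1)), 6)) = Mul(-4, Add(6, Mul(Rational(1, 2), Pow(U, -1)))) = Add(-24, Mul(-2, Pow(U, -1))))
Pow(Add(Function('s')(39), Function('x')(36)), 2) = Pow(Add(Add(-24, Mul(-2, Pow(39, -1))), Mul(Rational(-1, 2), Pow(6, Rational(1, 2)))), 2) = Pow(Add(Add(-24, Mul(-2, Rational(1, 39))), Mul(Rational(-1, 2), Pow(6, Rational(1, 2)))), 2) = Pow(Add(Add(-24, Rational(-2, 39)), Mul(Rational(-1, 2), Pow(6, Rational(1, 2)))), 2) = Pow(Add(Rational(-938, 39), Mul(Rational(-1, 2), Pow(6, Rational(1, 2)))), 2)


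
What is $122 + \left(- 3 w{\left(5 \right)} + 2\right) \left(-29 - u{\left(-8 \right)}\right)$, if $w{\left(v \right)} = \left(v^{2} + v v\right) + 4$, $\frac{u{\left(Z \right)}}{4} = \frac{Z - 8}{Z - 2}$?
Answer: $5786$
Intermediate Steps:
$u{\left(Z \right)} = \frac{4 \left(-8 + Z\right)}{-2 + Z}$ ($u{\left(Z \right)} = 4 \frac{Z - 8}{Z - 2} = 4 \frac{-8 + Z}{-2 + Z} = \frac{4 \left(-8 + Z\right)}{-2 + Z}$)
$w{\left(v \right)} = 4 + 2 v^{2}$ ($w{\left(v \right)} = \left(v^{2} + v^{2}\right) + 4 = 2 v^{2} + 4 = 4 + 2 v^{2}$)
$122 + \left(- 3 w{\left(5 \right)} + 2\right) \left(-29 - u{\left(-8 \right)}\right) = 122 + \left(- 3 \left(4 + 2 \cdot 5^{2}\right) + 2\right) \left(-29 - \frac{4 \left(-8 - 8\right)}{-2 - 8}\right) = 122 + \left(- 3 \left(4 + 2 \cdot 25\right) + 2\right) \left(-29 - 4 \frac{1}{-10} \left(-16\right)\right) = 122 + \left(- 3 \left(4 + 50\right) + 2\right) \left(-29 - 4 \left(- \frac{1}{10}\right) \left(-16\right)\right) = 122 + \left(\left(-3\right) 54 + 2\right) \left(-29 - \frac{32}{5}\right) = 122 + \left(-162 + 2\right) \left(-29 - \frac{32}{5}\right) = 122 - -5664 = 122 + 5664 = 5786$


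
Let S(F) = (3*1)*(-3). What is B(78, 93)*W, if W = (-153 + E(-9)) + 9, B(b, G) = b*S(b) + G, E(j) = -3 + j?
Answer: 95004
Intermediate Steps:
S(F) = -9 (S(F) = 3*(-3) = -9)
B(b, G) = G - 9*b (B(b, G) = b*(-9) + G = -9*b + G = G - 9*b)
W = -156 (W = (-153 + (-3 - 9)) + 9 = (-153 - 12) + 9 = -165 + 9 = -156)
B(78, 93)*W = (93 - 9*78)*(-156) = (93 - 702)*(-156) = -609*(-156) = 95004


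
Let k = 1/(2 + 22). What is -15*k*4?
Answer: -5/2 ≈ -2.5000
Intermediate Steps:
k = 1/24 ≈ 0.041667
-15*k*4 = -15*1/24*4 = -5/8*4 = -5/2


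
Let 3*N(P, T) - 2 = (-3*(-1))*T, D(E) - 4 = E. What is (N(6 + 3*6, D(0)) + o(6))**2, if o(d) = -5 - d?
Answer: 361/9 ≈ 40.111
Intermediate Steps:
D(E) = 4 + E
N(P, T) = 2/3 + T (N(P, T) = 2/3 + ((-3*(-1))*T)/3 = 2/3 + (3*T)/3 = 2/3 + T)
(N(6 + 3*6, D(0)) + o(6))**2 = ((2/3 + (4 + 0)) + (-5 - 1*6))**2 = ((2/3 + 4) + (-5 - 6))**2 = (14/3 - 11)**2 = (-19/3)**2 = 361/9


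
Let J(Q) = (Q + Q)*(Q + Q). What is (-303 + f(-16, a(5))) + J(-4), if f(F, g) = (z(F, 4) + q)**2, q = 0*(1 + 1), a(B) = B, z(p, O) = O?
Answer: -223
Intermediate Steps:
q = 0 (q = 0*2 = 0)
f(F, g) = 16 (f(F, g) = (4 + 0)**2 = 4**2 = 16)
J(Q) = 4*Q**2 (J(Q) = (2*Q)*(2*Q) = 4*Q**2)
(-303 + f(-16, a(5))) + J(-4) = (-303 + 16) + 4*(-4)**2 = -287 + 4*16 = -287 + 64 = -223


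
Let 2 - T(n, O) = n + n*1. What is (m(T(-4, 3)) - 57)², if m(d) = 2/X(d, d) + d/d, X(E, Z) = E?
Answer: 77841/25 ≈ 3113.6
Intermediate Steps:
T(n, O) = 2 - 2*n (T(n, O) = 2 - (n + n*1) = 2 - (n + n) = 2 - 2*n)
m(d) = 1 + 2/d (m(d) = 2/d + d/d = 2/d + 1 = 1 + 2/d)
(m(T(-4, 3)) - 57)² = ((2 + (2 - 2*(-4)))/(2 - 2*(-4)) - 57)² = ((2 + (2 + 8))/(2 + 8) - 57)² = ((2 + 10)/10 - 57)² = ((⅒)*12 - 57)² = (6/5 - 57)² = (-279/5)² = 77841/25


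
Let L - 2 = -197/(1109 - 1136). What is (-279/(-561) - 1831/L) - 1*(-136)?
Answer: -2837944/46937 ≈ -60.463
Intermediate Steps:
L = 251/27 (L = 2 - 197/(1109 - 1136) = 2 - 197/(-27) = 2 - 197*(-1/27) = 2 + 197/27 = 251/27 ≈ 9.2963)
(-279/(-561) - 1831/L) - 1*(-136) = (-279/(-561) - 1831/251/27) - 1*(-136) = (-279*(-1/561) - 1831*27/251) + 136 = (93/187 - 49437/251) + 136 = -9221376/46937 + 136 = -2837944/46937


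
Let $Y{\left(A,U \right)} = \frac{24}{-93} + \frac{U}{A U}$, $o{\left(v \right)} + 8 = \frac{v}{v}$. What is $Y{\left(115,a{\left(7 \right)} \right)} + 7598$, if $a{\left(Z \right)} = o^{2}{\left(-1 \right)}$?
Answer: $\frac{27085981}{3565} \approx 7597.8$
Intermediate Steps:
$o{\left(v \right)} = -7$ ($o{\left(v \right)} = -8 + \frac{v}{v} = -8 + 1 = -7$)
$a{\left(Z \right)} = 49$ ($a{\left(Z \right)} = \left(-7\right)^{2} = 49$)
$Y{\left(A,U \right)} = - \frac{8}{31} + \frac{1}{A}$ ($Y{\left(A,U \right)} = 24 \left(- \frac{1}{93}\right) + U \frac{1}{A U} = - \frac{8}{31} + \frac{1}{A}$)
$Y{\left(115,a{\left(7 \right)} \right)} + 7598 = \left(- \frac{8}{31} + \frac{1}{115}\right) + 7598 = - \frac{889}{3565} + 7598 = \frac{27085981}{3565}$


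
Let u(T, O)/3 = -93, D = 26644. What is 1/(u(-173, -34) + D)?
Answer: 1/26365 ≈ 3.7929e-5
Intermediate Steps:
u(T, O) = -279 (u(T, O) = 3*(-93) = -279)
1/(u(-173, -34) + D) = 1/(-279 + 26644) = 1/26365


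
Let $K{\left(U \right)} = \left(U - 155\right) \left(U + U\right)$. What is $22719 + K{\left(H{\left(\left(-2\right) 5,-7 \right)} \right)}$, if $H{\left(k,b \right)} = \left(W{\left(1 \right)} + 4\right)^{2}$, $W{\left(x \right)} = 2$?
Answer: $14151$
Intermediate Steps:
$H{\left(k,b \right)} = 36$ ($H{\left(k,b \right)} = \left(2 + 4\right)^{2} = 6^{2} = 36$)
$K{\left(U \right)} = 2 U \left(-155 + U\right)$ ($K{\left(U \right)} = \left(-155 + U\right) 2 U = 2 U \left(-155 + U\right)$)
$22719 + K{\left(H{\left(\left(-2\right) 5,-7 \right)} \right)} = 22719 + 2 \cdot 36 \left(-155 + 36\right) = 22719 + 2 \cdot 36 \left(-119\right) = 22719 - 8568 = 14151$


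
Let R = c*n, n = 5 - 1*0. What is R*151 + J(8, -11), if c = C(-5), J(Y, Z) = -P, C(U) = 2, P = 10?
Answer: 1500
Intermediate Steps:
J(Y, Z) = -10 (J(Y, Z) = -1*10 = -10)
c = 2
n = 5 (n = 5 + 0 = 5)
R = 10 (R = 2*5 = 10)
R*151 + J(8, -11) = 10*151 - 10 = 1510 - 10 = 1500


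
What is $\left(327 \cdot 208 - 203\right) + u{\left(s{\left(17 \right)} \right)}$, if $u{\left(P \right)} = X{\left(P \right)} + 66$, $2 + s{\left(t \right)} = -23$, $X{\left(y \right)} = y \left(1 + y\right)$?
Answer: $68479$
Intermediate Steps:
$s{\left(t \right)} = -25$ ($s{\left(t \right)} = -2 - 23 = -25$)
$u{\left(P \right)} = 66 + P \left(1 + P\right)$ ($u{\left(P \right)} = P \left(1 + P\right) + 66 = 66 + P \left(1 + P\right)$)
$\left(327 \cdot 208 - 203\right) + u{\left(s{\left(17 \right)} \right)} = \left(327 \cdot 208 - 203\right) - \left(-66 + 25 \left(1 - 25\right)\right) = \left(68016 - 203\right) + \left(66 - -600\right) = \left(68016 - 203\right) + \left(66 + 600\right) = 67813 + 666 = 68479$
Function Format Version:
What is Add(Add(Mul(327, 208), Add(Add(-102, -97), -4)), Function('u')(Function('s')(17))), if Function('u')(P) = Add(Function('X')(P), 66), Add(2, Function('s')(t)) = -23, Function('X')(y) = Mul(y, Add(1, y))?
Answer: 68479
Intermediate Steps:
Function('s')(t) = -25 (Function('s')(t) = Add(-2, -23) = -25)
Function('u')(P) = Add(66, Mul(P, Add(1, P))) (Function('u')(P) = Add(Mul(P, Add(1, P)), 66) = Add(66, Mul(P, Add(1, P))))
Add(Add(Mul(327, 208), Add(Add(-102, -97), -4)), Function('u')(Function('s')(17))) = Add(Add(Mul(327, 208), Add(Add(-102, -97), -4)), Add(66, Mul(-25, Add(1, -25)))) = Add(Add(68016, Add(-199, -4)), Add(66, Mul(-25, -24))) = Add(Add(68016, -203), Add(66, 600)) = Add(67813, 666) = 68479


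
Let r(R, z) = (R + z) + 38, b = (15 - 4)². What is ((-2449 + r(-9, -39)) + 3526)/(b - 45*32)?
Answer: -1067/1319 ≈ -0.80895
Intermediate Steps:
b = 121 (b = 11² = 121)
r(R, z) = 38 + R + z
((-2449 + r(-9, -39)) + 3526)/(b - 45*32) = ((-2449 + (38 - 9 - 39)) + 3526)/(121 - 45*32) = ((-2449 - 10) + 3526)/(121 - 1440) = (-2459 + 3526)/(-1319) = 1067*(-1/1319) = -1067/1319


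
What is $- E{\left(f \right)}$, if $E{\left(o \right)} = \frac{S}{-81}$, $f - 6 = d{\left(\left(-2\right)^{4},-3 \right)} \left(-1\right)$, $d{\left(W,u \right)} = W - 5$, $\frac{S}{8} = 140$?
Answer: $\frac{1120}{81} \approx 13.827$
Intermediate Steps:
$S = 1120$ ($S = 8 \cdot 140 = 1120$)
$d{\left(W,u \right)} = -5 + W$
$f = -5$ ($f = 6 + \left(-5 + \left(-2\right)^{4}\right) \left(-1\right) = 6 + \left(-5 + 16\right) \left(-1\right) = 6 + 11 \left(-1\right) = 6 - 11 = -5$)
$E{\left(o \right)} = - \frac{1120}{81}$ ($E{\left(o \right)} = \frac{1120}{-81} = 1120 \left(- \frac{1}{81}\right) = - \frac{1120}{81}$)
$- E{\left(f \right)} = \left(-1\right) \left(- \frac{1120}{81}\right) = \frac{1120}{81}$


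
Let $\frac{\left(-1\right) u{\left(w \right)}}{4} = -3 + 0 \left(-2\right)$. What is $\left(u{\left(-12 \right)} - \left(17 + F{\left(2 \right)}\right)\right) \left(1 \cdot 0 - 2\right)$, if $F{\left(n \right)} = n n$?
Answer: $18$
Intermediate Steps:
$F{\left(n \right)} = n^{2}$
$u{\left(w \right)} = 12$ ($u{\left(w \right)} = - 4 \left(-3 + 0 \left(-2\right)\right) = - 4 \left(-3 + 0\right) = \left(-4\right) \left(-3\right) = 12$)
$\left(u{\left(-12 \right)} - \left(17 + F{\left(2 \right)}\right)\right) \left(1 \cdot 0 - 2\right) = \left(12 - 21\right) \left(1 \cdot 0 - 2\right) = \left(12 - 21\right) \left(0 - 2\right) = \left(12 - 21\right) \left(-2\right) = \left(-9\right) \left(-2\right) = 18$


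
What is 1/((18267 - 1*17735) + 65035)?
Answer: 1/65567 ≈ 1.5252e-5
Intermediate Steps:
1/((18267 - 1*17735) + 65035) = 1/((18267 - 17735) + 65035) = 1/(532 + 65035) = 1/65567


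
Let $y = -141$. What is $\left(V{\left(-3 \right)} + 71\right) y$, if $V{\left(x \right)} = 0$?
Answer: $-10011$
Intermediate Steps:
$\left(V{\left(-3 \right)} + 71\right) y = \left(0 + 71\right) \left(-141\right) = 71 \left(-141\right) = -10011$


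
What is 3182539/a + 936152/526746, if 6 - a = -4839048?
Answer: 94037572247/38620489974 ≈ 2.4349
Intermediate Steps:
a = 4839054 (a = 6 - 1*(-4839048) = 6 + 4839048 = 4839054)
3182539/a + 936152/526746 = 3182539/4839054 + 936152/526746 = 3182539*(1/4839054) + 936152*(1/526746) = 3182539/4839054 + 468076/263373 = 94037572247/38620489974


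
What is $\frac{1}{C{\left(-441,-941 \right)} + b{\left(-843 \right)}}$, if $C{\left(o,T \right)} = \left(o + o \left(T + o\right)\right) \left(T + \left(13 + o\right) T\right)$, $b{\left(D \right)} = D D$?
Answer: $\frac{1}{244709611596} \approx 4.0865 \cdot 10^{-12}$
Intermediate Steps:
$b{\left(D \right)} = D^{2}$
$C{\left(o,T \right)} = \left(T + T \left(13 + o\right)\right) \left(o + o \left(T + o\right)\right)$ ($C{\left(o,T \right)} = \left(o + o \left(T + o\right)\right) \left(T + T \left(13 + o\right)\right) = \left(T + T \left(13 + o\right)\right) \left(o + o \left(T + o\right)\right)$)
$\frac{1}{C{\left(-441,-941 \right)} + b{\left(-843 \right)}} = \frac{1}{\left(-941\right) \left(-441\right) \left(14 + \left(-441\right)^{2} + 14 \left(-941\right) + 15 \left(-441\right) - -414981\right) + \left(-843\right)^{2}} = \frac{1}{\left(-941\right) \left(-441\right) \left(14 + 194481 - 13174 - 6615 + 414981\right) + 710649} = \frac{1}{\left(-941\right) \left(-441\right) 589687 + 710649} = \frac{1}{244708900947 + 710649} = \frac{1}{244709611596}$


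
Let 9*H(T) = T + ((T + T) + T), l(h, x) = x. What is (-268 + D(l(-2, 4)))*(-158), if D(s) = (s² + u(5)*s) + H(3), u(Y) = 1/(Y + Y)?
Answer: 593132/15 ≈ 39542.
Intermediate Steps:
H(T) = 4*T/9 (H(T) = (T + ((T + T) + T))/9 = (T + (2*T + T))/9 = (T + 3*T)/9 = (4*T)/9 = 4*T/9)
u(Y) = 1/(2*Y)
D(s) = 4/3 + s² + s/10 (D(s) = (s² + ((½)/5)*s) + (4/9)*3 = (s² + ((½)*(⅕))*s) + 4/3 = (s² + s/10) + 4/3 = 4/3 + s² + s/10)
(-268 + D(l(-2, 4)))*(-158) = (-268 + (4/3 + 4² + (⅒)*4))*(-158) = (-268 + (4/3 + 16 + ⅖))*(-158) = (-268 + 266/15)*(-158) = -3754/15*(-158) = 593132/15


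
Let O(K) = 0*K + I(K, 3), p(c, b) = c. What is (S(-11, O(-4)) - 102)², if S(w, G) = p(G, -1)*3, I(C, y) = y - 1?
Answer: 9216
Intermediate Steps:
I(C, y) = -1 + y
O(K) = 2 (O(K) = 0*K + (-1 + 3) = 0 + 2 = 2)
S(w, G) = 3*G (S(w, G) = G*3 = 3*G)
(S(-11, O(-4)) - 102)² = (3*2 - 102)² = (6 - 102)² = (-96)² = 9216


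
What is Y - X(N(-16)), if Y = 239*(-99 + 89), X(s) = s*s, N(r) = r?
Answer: -2646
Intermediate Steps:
X(s) = s²
Y = -2390 (Y = 239*(-10) = -2390)
Y - X(N(-16)) = -2390 - 1*(-16)² = -2390 - 1*256 = -2390 - 256 = -2646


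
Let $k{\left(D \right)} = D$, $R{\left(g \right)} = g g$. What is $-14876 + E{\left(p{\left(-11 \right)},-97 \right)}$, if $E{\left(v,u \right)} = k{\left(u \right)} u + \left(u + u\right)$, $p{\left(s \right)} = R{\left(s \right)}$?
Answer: $-5661$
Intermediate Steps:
$R{\left(g \right)} = g^{2}$
$p{\left(s \right)} = s^{2}$
$E{\left(v,u \right)} = u^{2} + 2 u$ ($E{\left(v,u \right)} = u u + \left(u + u\right) = u^{2} + 2 u$)
$-14876 + E{\left(p{\left(-11 \right)},-97 \right)} = -14876 - 97 \left(2 - 97\right) = -14876 - -9215 = -14876 + 9215 = -5661$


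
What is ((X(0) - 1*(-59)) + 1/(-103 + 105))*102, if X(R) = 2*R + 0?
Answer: 6069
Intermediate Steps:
X(R) = 2*R
((X(0) - 1*(-59)) + 1/(-103 + 105))*102 = ((2*0 - 1*(-59)) + 1/(-103 + 105))*102 = ((0 + 59) + 1/2)*102 = (59 + ½)*102 = (119/2)*102 = 6069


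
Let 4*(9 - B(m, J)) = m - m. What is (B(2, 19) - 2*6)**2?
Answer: 9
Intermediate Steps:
B(m, J) = 9 (B(m, J) = 9 - (m - m)/4 = 9 - 1/4*0 = 9 + 0 = 9)
(B(2, 19) - 2*6)**2 = (9 - 2*6)**2 = (9 - 12)**2 = (-3)**2 = 9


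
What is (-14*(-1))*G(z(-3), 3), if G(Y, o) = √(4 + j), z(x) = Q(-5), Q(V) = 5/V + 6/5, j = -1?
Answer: 14*√3 ≈ 24.249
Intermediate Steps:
Q(V) = 6/5 + 5/V (Q(V) = 5/V + 6*(⅕) = 5/V + 6/5 = 6/5 + 5/V)
z(x) = ⅕ (z(x) = 6/5 + 5/(-5) = 6/5 + 5*(-⅕) = 6/5 - 1 = ⅕)
G(Y, o) = √3 (G(Y, o) = √(4 - 1) = √3)
(-14*(-1))*G(z(-3), 3) = (-14*(-1))*√3 = 14*√3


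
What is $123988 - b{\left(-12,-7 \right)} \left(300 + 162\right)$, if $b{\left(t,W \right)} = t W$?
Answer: $85180$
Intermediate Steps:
$b{\left(t,W \right)} = W t$
$123988 - b{\left(-12,-7 \right)} \left(300 + 162\right) = 123988 - \left(-7\right) \left(-12\right) \left(300 + 162\right) = 123988 - 84 \cdot 462 = 123988 - 38808 = 85180$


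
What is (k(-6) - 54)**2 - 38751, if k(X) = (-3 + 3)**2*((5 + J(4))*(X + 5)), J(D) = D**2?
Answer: -35835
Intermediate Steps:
k(X) = 0 (k(X) = (-3 + 3)**2*((5 + 4**2)*(X + 5)) = 0**2*((5 + 16)*(5 + X)) = 0*(21*(5 + X)) = 0*(105 + 21*X) = 0)
(k(-6) - 54)**2 - 38751 = (0 - 54)**2 - 38751 = (-54)**2 - 38751 = 2916 - 38751 = -35835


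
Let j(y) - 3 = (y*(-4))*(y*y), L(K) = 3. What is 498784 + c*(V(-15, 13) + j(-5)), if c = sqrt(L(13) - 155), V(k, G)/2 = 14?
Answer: 498784 + 1062*I*sqrt(38) ≈ 4.9878e+5 + 6546.6*I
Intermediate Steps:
V(k, G) = 28 (V(k, G) = 2*14 = 28)
j(y) = 3 - 4*y**3 (j(y) = 3 + (y*(-4))*(y*y) = 3 + (-4*y)*y**2 = 3 - 4*y**3)
c = 2*I*sqrt(38) (c = sqrt(3 - 155) = sqrt(-152) = 2*I*sqrt(38) ≈ 12.329*I)
498784 + c*(V(-15, 13) + j(-5)) = 498784 + (2*I*sqrt(38))*(28 + (3 - 4*(-5)**3)) = 498784 + (2*I*sqrt(38))*(28 + (3 - 4*(-125))) = 498784 + (2*I*sqrt(38))*(28 + (3 + 500)) = 498784 + (2*I*sqrt(38))*(28 + 503) = 498784 + (2*I*sqrt(38))*531 = 498784 + 1062*I*sqrt(38)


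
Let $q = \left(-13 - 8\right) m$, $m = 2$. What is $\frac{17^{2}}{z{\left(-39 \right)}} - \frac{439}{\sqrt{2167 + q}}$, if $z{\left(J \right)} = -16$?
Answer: $- \frac{289}{16} - \frac{439 \sqrt{85}}{425} \approx -27.586$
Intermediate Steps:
$q = -42$ ($q = \left(-13 - 8\right) 2 = \left(-21\right) 2 = -42$)
$\frac{17^{2}}{z{\left(-39 \right)}} - \frac{439}{\sqrt{2167 + q}} = \frac{17^{2}}{-16} - \frac{439}{\sqrt{2167 - 42}} = 289 \left(- \frac{1}{16}\right) - \frac{439}{\sqrt{2125}} = - \frac{289}{16} - \frac{439}{5 \sqrt{85}} = - \frac{289}{16} - 439 \frac{\sqrt{85}}{425} = - \frac{289}{16} - \frac{439 \sqrt{85}}{425}$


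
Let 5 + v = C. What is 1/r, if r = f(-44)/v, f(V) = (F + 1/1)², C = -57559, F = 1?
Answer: -14391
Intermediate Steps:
f(V) = 4 (f(V) = (1 + 1/1)² = (1 + 1)² = 2² = 4)
v = -57564 (v = -5 - 57559 = -57564)
r = -1/14391 (r = 4/(-57564) = 4*(-1/57564) = -1/14391 ≈ -6.9488e-5)
1/r = 1/(-1/14391) = -14391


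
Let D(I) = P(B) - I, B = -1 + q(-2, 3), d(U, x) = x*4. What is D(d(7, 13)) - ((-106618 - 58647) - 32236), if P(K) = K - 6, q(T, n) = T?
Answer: 197440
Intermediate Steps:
d(U, x) = 4*x
B = -3 (B = -1 - 2 = -3)
P(K) = -6 + K
D(I) = -9 - I (D(I) = (-6 - 3) - I = -9 - I)
D(d(7, 13)) - ((-106618 - 58647) - 32236) = (-9 - 4*13) - ((-106618 - 58647) - 32236) = (-9 - 1*52) - (-165265 - 32236) = (-9 - 52) - 1*(-197501) = -61 + 197501 = 197440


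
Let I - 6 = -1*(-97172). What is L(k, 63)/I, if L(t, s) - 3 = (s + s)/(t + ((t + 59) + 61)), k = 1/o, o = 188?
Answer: 45687/1096265018 ≈ 4.1675e-5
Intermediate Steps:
I = 97178 (I = 6 - 1*(-97172) = 6 + 97172 = 97178)
k = 1/188 ≈ 0.0053191
L(t, s) = 3 + 2*s/(120 + 2*t) (L(t, s) = 3 + (s + s)/(t + ((t + 59) + 61)) = 3 + (2*s)/(t + ((59 + t) + 61)) = 3 + (2*s)/(t + (120 + t)) = 3 + (2*s)/(120 + 2*t) = 3 + 2*s/(120 + 2*t))
L(k, 63)/I = ((180 + 63 + 3*(1/188))/(60 + 1/188))/97178 = ((180 + 63 + 3/188)/(11281/188))*(1/97178) = ((188/11281)*(45687/188))*(1/97178) = (45687/11281)*(1/97178) = 45687/1096265018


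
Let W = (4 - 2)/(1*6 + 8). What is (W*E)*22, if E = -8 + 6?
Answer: -44/7 ≈ -6.2857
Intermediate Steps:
E = -2
W = ⅐ (W = 2/(6 + 8) = 2/14 = 2*(1/14) = ⅐ ≈ 0.14286)
(W*E)*22 = ((⅐)*(-2))*22 = -2/7*22 = -44/7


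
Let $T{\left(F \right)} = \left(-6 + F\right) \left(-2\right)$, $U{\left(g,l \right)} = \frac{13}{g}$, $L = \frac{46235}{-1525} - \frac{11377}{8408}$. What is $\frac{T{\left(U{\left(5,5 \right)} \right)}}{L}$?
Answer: $- \frac{17438192}{81218761} \approx -0.21471$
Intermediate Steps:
$L = - \frac{81218761}{2564440}$ ($L = 46235 \left(- \frac{1}{1525}\right) - \frac{11377}{8408} = - \frac{9247}{305} - \frac{11377}{8408} = - \frac{81218761}{2564440} \approx -31.671$)
$T{\left(F \right)} = 12 - 2 F$
$\frac{T{\left(U{\left(5,5 \right)} \right)}}{L} = \frac{12 - 2 \cdot \frac{13}{5}}{- \frac{81218761}{2564440}} = \left(12 - 2 \cdot 13 \cdot \frac{1}{5}\right) \left(- \frac{2564440}{81218761}\right) = \left(12 - \frac{26}{5}\right) \left(- \frac{2564440}{81218761}\right) = \frac{34}{5} \left(- \frac{2564440}{81218761}\right) = - \frac{17438192}{81218761}$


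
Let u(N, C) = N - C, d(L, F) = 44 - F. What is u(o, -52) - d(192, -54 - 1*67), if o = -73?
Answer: -186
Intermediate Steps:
u(o, -52) - d(192, -54 - 1*67) = (-73 - 1*(-52)) - (44 - (-54 - 1*67)) = (-73 + 52) - (44 - (-54 - 67)) = -21 - (44 - 1*(-121)) = -21 - (44 + 121) = -21 - 1*165 = -21 - 165 = -186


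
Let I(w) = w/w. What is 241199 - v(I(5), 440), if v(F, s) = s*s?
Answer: 47599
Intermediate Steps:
I(w) = 1
v(F, s) = s²
241199 - v(I(5), 440) = 241199 - 1*440² = 241199 - 1*193600 = 241199 - 193600 = 47599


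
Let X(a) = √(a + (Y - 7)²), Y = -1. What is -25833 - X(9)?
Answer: -25833 - √73 ≈ -25842.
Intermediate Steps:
X(a) = √(64 + a) (X(a) = √(a + (-1 - 7)²) = √(a + (-8)²) = √(a + 64) = √(64 + a))
-25833 - X(9) = -25833 - √(64 + 9) = -25833 - √73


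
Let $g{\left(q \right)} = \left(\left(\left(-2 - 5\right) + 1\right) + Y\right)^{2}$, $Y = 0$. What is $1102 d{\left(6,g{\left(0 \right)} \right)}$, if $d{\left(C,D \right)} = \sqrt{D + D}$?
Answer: $6612 \sqrt{2} \approx 9350.8$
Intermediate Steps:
$g{\left(q \right)} = 36$ ($g{\left(q \right)} = \left(\left(\left(-2 - 5\right) + 1\right) + 0\right)^{2} = \left(\left(-7 + 1\right) + 0\right)^{2} = \left(-6 + 0\right)^{2} = \left(-6\right)^{2} = 36$)
$d{\left(C,D \right)} = \sqrt{2} \sqrt{D}$ ($d{\left(C,D \right)} = \sqrt{2 D} = \sqrt{2} \sqrt{D}$)
$1102 d{\left(6,g{\left(0 \right)} \right)} = 1102 \sqrt{2} \sqrt{36} = 1102 \sqrt{2} \cdot 6 = 1102 \cdot 6 \sqrt{2} = 6612 \sqrt{2}$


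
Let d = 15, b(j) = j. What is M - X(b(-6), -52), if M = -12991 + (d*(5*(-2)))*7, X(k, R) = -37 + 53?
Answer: -14057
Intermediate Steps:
X(k, R) = 16
M = -14041 (M = -12991 + (15*(5*(-2)))*7 = -12991 + (15*(-10))*7 = -12991 - 150*7 = -12991 - 1050 = -14041)
M - X(b(-6), -52) = -14041 - 1*16 = -14041 - 16 = -14057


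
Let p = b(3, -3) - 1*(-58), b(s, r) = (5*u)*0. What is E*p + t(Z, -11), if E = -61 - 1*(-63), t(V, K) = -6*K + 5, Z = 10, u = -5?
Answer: 187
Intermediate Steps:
t(V, K) = 5 - 6*K
b(s, r) = 0 (b(s, r) = (5*(-5))*0 = -25*0 = 0)
E = 2 (E = -61 + 63 = 2)
p = 58 (p = 0 - 1*(-58) = 0 + 58 = 58)
E*p + t(Z, -11) = 2*58 + (5 - 6*(-11)) = 116 + (5 + 66) = 116 + 71 = 187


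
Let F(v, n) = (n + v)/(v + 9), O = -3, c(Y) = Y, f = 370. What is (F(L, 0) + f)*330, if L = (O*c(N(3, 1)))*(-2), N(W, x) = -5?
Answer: 858000/7 ≈ 1.2257e+5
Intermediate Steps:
L = -30 (L = -3*(-5)*(-2) = 15*(-2) = -30)
F(v, n) = (n + v)/(9 + v)
(F(L, 0) + f)*330 = ((0 - 30)/(9 - 30) + 370)*330 = (-30/(-21) + 370)*330 = (-1/21*(-30) + 370)*330 = (10/7 + 370)*330 = (2600/7)*330 = 858000/7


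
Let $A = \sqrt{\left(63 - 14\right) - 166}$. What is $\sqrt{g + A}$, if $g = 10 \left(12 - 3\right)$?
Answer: $\sqrt{90 + 3 i \sqrt{13}} \approx 9.5039 + 0.56907 i$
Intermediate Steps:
$A = 3 i \sqrt{13}$ ($A = \sqrt{49 - 166} = \sqrt{-117} = 3 i \sqrt{13} \approx 10.817 i$)
$g = 90$ ($g = 10 \cdot 9 = 90$)
$\sqrt{g + A} = \sqrt{90 + 3 i \sqrt{13}}$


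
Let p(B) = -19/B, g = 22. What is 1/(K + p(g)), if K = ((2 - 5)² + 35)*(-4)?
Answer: -22/3891 ≈ -0.0056541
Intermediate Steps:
K = -176 (K = ((-3)² + 35)*(-4) = (9 + 35)*(-4) = 44*(-4) = -176)
1/(K + p(g)) = 1/(-176 - 19/22) = 1/(-3891/22) = -22/3891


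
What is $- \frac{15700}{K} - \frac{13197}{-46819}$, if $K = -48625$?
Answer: $\frac{55070497}{91062955} \approx 0.60475$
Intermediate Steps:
$- \frac{15700}{K} - \frac{13197}{-46819} = - \frac{15700}{-48625} - \frac{13197}{-46819} = \left(-15700\right) \left(- \frac{1}{48625}\right) - - \frac{13197}{46819} = \frac{628}{1945} + \frac{13197}{46819} = \frac{55070497}{91062955}$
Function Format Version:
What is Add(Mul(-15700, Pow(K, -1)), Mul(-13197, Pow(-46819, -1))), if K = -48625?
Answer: Rational(55070497, 91062955) ≈ 0.60475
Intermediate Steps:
Add(Mul(-15700, Pow(K, -1)), Mul(-13197, Pow(-46819, -1))) = Add(Mul(-15700, Pow(-48625, -1)), Mul(-13197, Pow(-46819, -1))) = Add(Mul(-15700, Rational(-1, 48625)), Mul(-13197, Rational(-1, 46819))) = Add(Rational(628, 1945), Rational(13197, 46819)) = Rational(55070497, 91062955)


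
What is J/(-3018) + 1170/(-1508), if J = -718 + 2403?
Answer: -58385/43761 ≈ -1.3342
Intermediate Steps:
J = 1685
J/(-3018) + 1170/(-1508) = 1685/(-3018) + 1170/(-1508) = 1685*(-1/3018) + 1170*(-1/1508) = -1685/3018 - 45/58 = -58385/43761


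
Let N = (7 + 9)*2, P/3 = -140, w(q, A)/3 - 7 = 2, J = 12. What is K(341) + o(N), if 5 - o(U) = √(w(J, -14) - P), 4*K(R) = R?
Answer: 361/4 - √447 ≈ 69.108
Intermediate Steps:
w(q, A) = 27 (w(q, A) = 21 + 3*2 = 21 + 6 = 27)
K(R) = R/4
P = -420 (P = 3*(-140) = -420)
N = 32 (N = 16*2 = 32)
o(U) = 5 - √447 (o(U) = 5 - √(27 - 1*(-420)) = 5 - √(27 + 420) = 5 - √447)
K(341) + o(N) = (¼)*341 + (5 - √447) = 341/4 + (5 - √447) = 361/4 - √447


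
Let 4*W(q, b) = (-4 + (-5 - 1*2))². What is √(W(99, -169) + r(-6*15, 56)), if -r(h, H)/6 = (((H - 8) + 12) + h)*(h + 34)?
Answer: I*√40199/2 ≈ 100.25*I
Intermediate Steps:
W(q, b) = 121/4 (W(q, b) = (-4 + (-5 - 1*2))²/4 = (-4 + (-5 - 2))²/4 = (-4 - 7)²/4 = (¼)*(-11)² = (¼)*121 = 121/4)
r(h, H) = -6*(34 + h)*(4 + H + h) (r(h, H) = -6*(((H - 8) + 12) + h)*(h + 34) = -6*(((-8 + H) + 12) + h)*(34 + h) = -6*((4 + H) + h)*(34 + h) = -6*(4 + H + h)*(34 + h) = -6*(34 + h)*(4 + H + h))
√(W(99, -169) + r(-6*15, 56)) = √(121/4 + (-816 - (-1368)*15 - 204*56 - 6*(-6*15)² - 6*56*(-6*15))) = √(121/4 + (-816 - 228*(-90) - 11424 - 6*(-90)² - 6*56*(-90))) = √(121/4 + (-816 + 20520 - 11424 - 6*8100 + 30240)) = √(121/4 + (-816 + 20520 - 11424 - 48600 + 30240)) = √(121/4 - 10080) = √(-40199/4) = I*√40199/2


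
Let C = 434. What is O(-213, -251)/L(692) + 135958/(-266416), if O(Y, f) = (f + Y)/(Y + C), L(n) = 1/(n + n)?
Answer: -85558003967/29438968 ≈ -2906.3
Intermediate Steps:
L(n) = 1/(2*n)
O(Y, f) = (Y + f)/(434 + Y) (O(Y, f) = (f + Y)/(Y + 434) = (Y + f)/(434 + Y))
O(-213, -251)/L(692) + 135958/(-266416) = ((-213 - 251)/(434 - 213))/(((1/2)/692)) + 135958/(-266416) = (-464/221)/(((1/2)*(1/692))) + 135958*(-1/266416) = ((1/221)*(-464))/(1/1384) - 67979/133208 = -464/221*1384 - 67979/133208 = -642176/221 - 67979/133208 = -85558003967/29438968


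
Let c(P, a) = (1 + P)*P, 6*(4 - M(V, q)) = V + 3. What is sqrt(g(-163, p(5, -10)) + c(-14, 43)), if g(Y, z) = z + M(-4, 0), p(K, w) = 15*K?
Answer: sqrt(9402)/6 ≈ 16.161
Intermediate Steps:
M(V, q) = 7/2 - V/6 (M(V, q) = 4 - (V + 3)/6 = 4 - (3 + V)/6 = 4 + (-1/2 - V/6) = 7/2 - V/6)
c(P, a) = P*(1 + P)
g(Y, z) = 25/6 + z (g(Y, z) = z + (7/2 - 1/6*(-4)) = z + (7/2 + 2/3) = z + 25/6 = 25/6 + z)
sqrt(g(-163, p(5, -10)) + c(-14, 43)) = sqrt((25/6 + 15*5) - 14*(1 - 14)) = sqrt((25/6 + 75) - 14*(-13)) = sqrt(475/6 + 182) = sqrt(1567/6) = sqrt(9402)/6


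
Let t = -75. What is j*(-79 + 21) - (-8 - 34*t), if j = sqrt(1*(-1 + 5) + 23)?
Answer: -2542 - 174*sqrt(3) ≈ -2843.4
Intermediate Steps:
j = 3*sqrt(3) (j = sqrt(1*4 + 23) = sqrt(4 + 23) = sqrt(27) = 3*sqrt(3) ≈ 5.1962)
j*(-79 + 21) - (-8 - 34*t) = (3*sqrt(3))*(-79 + 21) - (-8 - 34*(-75)) = (3*sqrt(3))*(-58) - (-8 + 2550) = -174*sqrt(3) - 1*2542 = -174*sqrt(3) - 2542 = -2542 - 174*sqrt(3)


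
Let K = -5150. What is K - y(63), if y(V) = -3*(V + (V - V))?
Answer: -4961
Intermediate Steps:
y(V) = -3*V (y(V) = -3*(V + 0) = -3*V)
K - y(63) = -5150 - (-3)*63 = -5150 - 1*(-189) = -5150 + 189 = -4961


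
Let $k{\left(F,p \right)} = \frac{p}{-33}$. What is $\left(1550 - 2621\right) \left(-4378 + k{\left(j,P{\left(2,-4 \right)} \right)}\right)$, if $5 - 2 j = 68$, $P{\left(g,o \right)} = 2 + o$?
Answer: $\frac{51576504}{11} \approx 4.6888 \cdot 10^{6}$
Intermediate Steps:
$j = - \frac{63}{2}$ ($j = \frac{5}{2} - 34 = - \frac{63}{2} \approx -31.5$)
$k{\left(F,p \right)} = - \frac{p}{33}$ ($k{\left(F,p \right)} = p \left(- \frac{1}{33}\right) = - \frac{p}{33}$)
$\left(1550 - 2621\right) \left(-4378 + k{\left(j,P{\left(2,-4 \right)} \right)}\right) = \left(1550 - 2621\right) \left(-4378 - \frac{2 - 4}{33}\right) = - 1071 \left(-4378 - - \frac{2}{33}\right) = - 1071 \left(-4378 + \frac{2}{33}\right) = \left(-1071\right) \left(- \frac{144472}{33}\right) = \frac{51576504}{11}$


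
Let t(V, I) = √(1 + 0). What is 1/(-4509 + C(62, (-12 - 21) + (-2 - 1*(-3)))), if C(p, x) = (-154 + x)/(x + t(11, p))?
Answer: -1/4503 ≈ -0.00022207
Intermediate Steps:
t(V, I) = 1 (t(V, I) = √1 = 1)
C(p, x) = (-154 + x)/(1 + x) (C(p, x) = (-154 + x)/(x + 1) = (-154 + x)/(1 + x))
1/(-4509 + C(62, (-12 - 21) + (-2 - 1*(-3)))) = 1/(-4509 + (-154 + ((-12 - 21) + (-2 - 1*(-3))))/(1 + ((-12 - 21) + (-2 - 1*(-3))))) = 1/(-4509 + (-154 + (-33 + (-2 + 3)))/(1 + (-33 + (-2 + 3)))) = 1/(-4509 + (-154 + (-33 + 1))/(1 + (-33 + 1))) = 1/(-4509 + (-154 - 32)/(1 - 32)) = 1/(-4509 - 186/(-31)) = 1/(-4509 - 1/31*(-186)) = 1/(-4509 + 6) = 1/(-4503) = -1/4503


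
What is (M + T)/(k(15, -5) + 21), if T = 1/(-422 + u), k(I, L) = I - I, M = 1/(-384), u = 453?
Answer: 353/249984 ≈ 0.0014121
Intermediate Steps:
M = -1/384 ≈ -0.0026042
k(I, L) = 0
T = 1/31 (T = 1/(-422 + 453) = 1/31 ≈ 0.032258)
(M + T)/(k(15, -5) + 21) = (-1/384 + 1/31)/(0 + 21) = (353/11904)/21 = (353/11904)*(1/21) = 353/249984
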